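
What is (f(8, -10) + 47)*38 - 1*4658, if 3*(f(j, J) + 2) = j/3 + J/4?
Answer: -26513/9 ≈ -2945.9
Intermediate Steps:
f(j, J) = -2 + j/9 + J/12 (f(j, J) = -2 + (j/3 + J/4)/3 = -2 + (j/9 + J/12) = -2 + j/9 + J/12)
(f(8, -10) + 47)*38 - 1*4658 = ((-2 + (⅑)*8 + (1/12)*(-10)) + 47)*38 - 1*4658 = ((-2 + 8/9 - ⅚) + 47)*38 - 4658 = (-35/18 + 47)*38 - 4658 = (811/18)*38 - 4658 = 15409/9 - 4658 = -26513/9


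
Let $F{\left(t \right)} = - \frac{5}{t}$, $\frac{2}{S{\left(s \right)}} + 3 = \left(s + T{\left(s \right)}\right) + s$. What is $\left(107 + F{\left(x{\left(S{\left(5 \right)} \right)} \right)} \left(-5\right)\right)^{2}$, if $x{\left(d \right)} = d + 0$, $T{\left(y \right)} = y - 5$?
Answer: $\frac{151321}{4} \approx 37830.0$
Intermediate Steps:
$T{\left(y \right)} = -5 + y$
$S{\left(s \right)} = \frac{2}{-8 + 3 s}$ ($S{\left(s \right)} = \frac{2}{-3 + \left(\left(s + \left(-5 + s\right)\right) + s\right)} = \frac{2}{-3 + \left(\left(-5 + 2 s\right) + s\right)} = \frac{2}{-3 + \left(-5 + 3 s\right)} = \frac{2}{-8 + 3 s}$)
$x{\left(d \right)} = d$
$\left(107 + F{\left(x{\left(S{\left(5 \right)} \right)} \right)} \left(-5\right)\right)^{2} = \left(107 + - \frac{5}{2 \frac{1}{-8 + 3 \cdot 5}} \left(-5\right)\right)^{2} = \left(107 + - \frac{5}{2 \frac{1}{-8 + 15}} \left(-5\right)\right)^{2} = \left(107 + - \frac{5}{2 \cdot \frac{1}{7}} \left(-5\right)\right)^{2} = \left(107 + - \frac{5}{\frac{2}{7}} \left(-5\right)\right)^{2} = \left(107 + \left(-5\right) \frac{7}{2} \left(-5\right)\right)^{2} = \left(107 - - \frac{175}{2}\right)^{2} = \left(107 + \frac{175}{2}\right)^{2} = \left(\frac{389}{2}\right)^{2} = \frac{151321}{4}$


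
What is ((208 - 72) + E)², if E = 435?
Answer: 326041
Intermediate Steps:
((208 - 72) + E)² = ((208 - 72) + 435)² = (136 + 435)² = 571² = 326041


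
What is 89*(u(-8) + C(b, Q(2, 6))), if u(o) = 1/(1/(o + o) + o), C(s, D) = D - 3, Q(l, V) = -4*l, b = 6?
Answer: -127715/129 ≈ -990.04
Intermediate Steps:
C(s, D) = -3 + D
u(o) = 1/(o + 1/(2*o)) (u(o) = 1/(1/(2*o) + o) = 1/(o + 1/(2*o)))
89*(u(-8) + C(b, Q(2, 6))) = 89*(2*(-8)/(1 + 2*(-8)²) + (-3 - 4*2)) = 89*(2*(-8)/(1 + 2*64) + (-3 - 8)) = 89*(2*(-8)/(1 + 128) - 11) = 89*(2*(-8)/129 - 11) = 89*(2*(-8)*(1/129) - 11) = 89*(-16/129 - 11) = 89*(-1435/129) = -127715/129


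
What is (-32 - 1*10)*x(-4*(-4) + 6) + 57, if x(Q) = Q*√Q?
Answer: 57 - 924*√22 ≈ -4276.9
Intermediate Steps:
x(Q) = Q^(3/2)
(-32 - 1*10)*x(-4*(-4) + 6) + 57 = (-32 - 1*10)*(-4*(-4) + 6)^(3/2) + 57 = (-32 - 10)*(16 + 6)^(3/2) + 57 = -924*√22 + 57 = 57 - 924*√22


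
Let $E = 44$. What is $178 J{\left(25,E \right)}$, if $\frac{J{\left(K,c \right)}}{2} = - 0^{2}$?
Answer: $0$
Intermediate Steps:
$J{\left(K,c \right)} = 0$ ($J{\left(K,c \right)} = 2 \left(- 0^{2}\right) = 2 \left(\left(-1\right) 0\right) = 2 \cdot 0 = 0$)
$178 J{\left(25,E \right)} = 178 \cdot 0 = 0$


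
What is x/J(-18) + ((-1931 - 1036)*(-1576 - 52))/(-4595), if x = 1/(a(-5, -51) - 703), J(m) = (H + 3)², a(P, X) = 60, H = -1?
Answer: -12423474467/11818340 ≈ -1051.2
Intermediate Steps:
J(m) = 4 (J(m) = (-1 + 3)² = 2² = 4)
x = -1/643 (x = 1/(60 - 703) = 1/(-643) = -1/643 ≈ -0.0015552)
x/J(-18) + ((-1931 - 1036)*(-1576 - 52))/(-4595) = -1/643/4 + ((-1931 - 1036)*(-1576 - 52))/(-4595) = -1/643*¼ - 2967*(-1628)*(-1/4595) = -1/2572 + 4830276*(-1/4595) = -1/2572 - 4830276/4595 = -12423474467/11818340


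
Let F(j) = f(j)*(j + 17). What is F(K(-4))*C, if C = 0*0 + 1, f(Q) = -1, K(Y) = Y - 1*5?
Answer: -8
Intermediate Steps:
K(Y) = -5 + Y (K(Y) = Y - 5 = -5 + Y)
F(j) = -17 - j (F(j) = -(j + 17) = -(17 + j) = -17 - j)
C = 1 (C = 0 + 1 = 1)
F(K(-4))*C = (-17 - (-5 - 4))*1 = (-17 - 1*(-9))*1 = (-17 + 9)*1 = -8*1 = -8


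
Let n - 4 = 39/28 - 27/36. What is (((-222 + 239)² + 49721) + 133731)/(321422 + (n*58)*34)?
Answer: 428729/771348 ≈ 0.55582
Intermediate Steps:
n = 65/14 (n = 4 + (39/28 - 27/36) = 4 + (39*(1/28) - 27*1/36) = 4 + (39/28 - ¾) = 4 + 9/14 = 65/14 ≈ 4.6429)
(((-222 + 239)² + 49721) + 133731)/(321422 + (n*58)*34) = (((-222 + 239)² + 49721) + 133731)/(321422 + ((65/14)*58)*34) = ((17² + 49721) + 133731)/(321422 + (1885/7)*34) = ((289 + 49721) + 133731)/(321422 + 64090/7) = (50010 + 133731)/(2314044/7) = 183741*(7/2314044) = 428729/771348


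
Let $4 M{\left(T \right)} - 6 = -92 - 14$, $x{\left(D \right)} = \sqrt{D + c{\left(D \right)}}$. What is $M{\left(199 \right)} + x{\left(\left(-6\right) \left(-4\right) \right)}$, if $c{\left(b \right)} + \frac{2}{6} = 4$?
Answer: $-25 + \frac{\sqrt{249}}{3} \approx -19.74$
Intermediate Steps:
$c{\left(b \right)} = \frac{11}{3}$ ($c{\left(b \right)} = - \frac{1}{3} + 4 = \frac{11}{3}$)
$x{\left(D \right)} = \sqrt{\frac{11}{3} + D}$ ($x{\left(D \right)} = \sqrt{D + \frac{11}{3}} = \sqrt{\frac{11}{3} + D}$)
$M{\left(T \right)} = -25$ ($M{\left(T \right)} = \frac{3}{2} + \frac{-92 - 14}{4} = \frac{3}{2} + \frac{1}{4} \left(-106\right) = \frac{3}{2} - \frac{53}{2} = -25$)
$M{\left(199 \right)} + x{\left(\left(-6\right) \left(-4\right) \right)} = -25 + \frac{\sqrt{33 + 9 \left(\left(-6\right) \left(-4\right)\right)}}{3} = -25 + \frac{\sqrt{33 + 9 \cdot 24}}{3} = -25 + \frac{\sqrt{33 + 216}}{3} = -25 + \frac{\sqrt{249}}{3}$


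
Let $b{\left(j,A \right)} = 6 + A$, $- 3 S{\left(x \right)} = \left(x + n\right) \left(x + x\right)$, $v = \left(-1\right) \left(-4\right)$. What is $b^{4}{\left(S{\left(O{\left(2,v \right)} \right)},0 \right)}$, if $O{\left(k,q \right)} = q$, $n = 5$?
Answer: $1296$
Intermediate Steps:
$v = 4$
$S{\left(x \right)} = - \frac{2 x \left(5 + x\right)}{3}$ ($S{\left(x \right)} = - \frac{\left(x + 5\right) \left(x + x\right)}{3} = - \frac{\left(5 + x\right) 2 x}{3} = - \frac{2 x \left(5 + x\right)}{3}$)
$b^{4}{\left(S{\left(O{\left(2,v \right)} \right)},0 \right)} = \left(6 + 0\right)^{4} = 6^{4} = 1296$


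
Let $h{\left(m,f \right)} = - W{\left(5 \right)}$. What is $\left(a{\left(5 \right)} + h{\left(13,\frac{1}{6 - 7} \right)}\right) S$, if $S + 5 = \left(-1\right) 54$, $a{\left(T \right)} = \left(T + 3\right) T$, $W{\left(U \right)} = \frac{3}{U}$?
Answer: $- \frac{11623}{5} \approx -2324.6$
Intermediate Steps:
$a{\left(T \right)} = T \left(3 + T\right)$ ($a{\left(T \right)} = \left(3 + T\right) T = T \left(3 + T\right)$)
$h{\left(m,f \right)} = - \frac{3}{5}$
$S = -59$ ($S = -5 - 54 = -59$)
$\left(a{\left(5 \right)} + h{\left(13,\frac{1}{6 - 7} \right)}\right) S = \left(5 \left(3 + 5\right) - \frac{3}{5}\right) \left(-59\right) = \left(5 \cdot 8 - \frac{3}{5}\right) \left(-59\right) = \left(40 - \frac{3}{5}\right) \left(-59\right) = \frac{197}{5} \left(-59\right) = - \frac{11623}{5}$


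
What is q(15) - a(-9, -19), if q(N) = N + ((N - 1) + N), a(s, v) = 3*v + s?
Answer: 110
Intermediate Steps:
a(s, v) = s + 3*v
q(N) = -1 + 3*N (q(N) = N + ((-1 + N) + N) = N + (-1 + 2*N) = -1 + 3*N)
q(15) - a(-9, -19) = (-1 + 3*15) - (-9 + 3*(-19)) = (-1 + 45) - (-9 - 57) = 44 - 1*(-66) = 44 + 66 = 110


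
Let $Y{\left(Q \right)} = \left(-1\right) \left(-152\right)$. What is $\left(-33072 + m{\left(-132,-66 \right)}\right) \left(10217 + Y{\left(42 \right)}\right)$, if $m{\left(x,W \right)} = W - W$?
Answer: $-342923568$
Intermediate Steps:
$m{\left(x,W \right)} = 0$
$Y{\left(Q \right)} = 152$
$\left(-33072 + m{\left(-132,-66 \right)}\right) \left(10217 + Y{\left(42 \right)}\right) = \left(-33072 + 0\right) \left(10217 + 152\right) = \left(-33072\right) 10369 = -342923568$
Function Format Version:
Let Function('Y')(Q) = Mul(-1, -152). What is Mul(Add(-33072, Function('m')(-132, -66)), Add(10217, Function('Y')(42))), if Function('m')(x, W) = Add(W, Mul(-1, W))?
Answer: -342923568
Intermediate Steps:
Function('m')(x, W) = 0
Function('Y')(Q) = 152
Mul(Add(-33072, Function('m')(-132, -66)), Add(10217, Function('Y')(42))) = Mul(Add(-33072, 0), Add(10217, 152)) = Mul(-33072, 10369) = -342923568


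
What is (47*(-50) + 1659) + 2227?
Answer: 1536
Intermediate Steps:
(47*(-50) + 1659) + 2227 = (-2350 + 1659) + 2227 = -691 + 2227 = 1536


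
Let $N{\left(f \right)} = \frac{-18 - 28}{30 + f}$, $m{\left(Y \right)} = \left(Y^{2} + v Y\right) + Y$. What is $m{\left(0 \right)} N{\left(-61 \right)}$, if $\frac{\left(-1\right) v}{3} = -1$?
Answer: $0$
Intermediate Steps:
$v = 3$ ($v = \left(-3\right) \left(-1\right) = 3$)
$m{\left(Y \right)} = Y^{2} + 4 Y$ ($m{\left(Y \right)} = \left(Y^{2} + 3 Y\right) + Y = Y^{2} + 4 Y$)
$N{\left(f \right)} = - \frac{46}{30 + f}$
$m{\left(0 \right)} N{\left(-61 \right)} = 0 \left(4 + 0\right) \left(- \frac{46}{30 - 61}\right) = 0 \cdot 4 \left(- \frac{46}{-31}\right) = 0 \left(\left(-46\right) \left(- \frac{1}{31}\right)\right) = 0 \cdot \frac{46}{31} = 0$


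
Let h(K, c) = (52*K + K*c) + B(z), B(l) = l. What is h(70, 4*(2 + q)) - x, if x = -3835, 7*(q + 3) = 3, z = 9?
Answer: 7324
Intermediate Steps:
q = -18/7 (q = -3 + (⅐)*3 = -3 + 3/7 = -18/7 ≈ -2.5714)
h(K, c) = 9 + 52*K + K*c (h(K, c) = (52*K + K*c) + 9 = 9 + 52*K + K*c)
h(70, 4*(2 + q)) - x = (9 + 52*70 + 70*(4*(2 - 18/7))) - 1*(-3835) = (9 + 3640 + 70*(4*(-4/7))) + 3835 = (9 + 3640 + 70*(-16/7)) + 3835 = (9 + 3640 - 160) + 3835 = 3489 + 3835 = 7324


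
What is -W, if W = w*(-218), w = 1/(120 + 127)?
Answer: 218/247 ≈ 0.88259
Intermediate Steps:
w = 1/247 ≈ 0.0040486
W = -218/247 (W = (1/247)*(-218) = -218/247 ≈ -0.88259)
-W = -1*(-218/247) = 218/247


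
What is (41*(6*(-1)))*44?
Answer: -10824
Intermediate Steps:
(41*(6*(-1)))*44 = (41*(-6))*44 = -246*44 = -10824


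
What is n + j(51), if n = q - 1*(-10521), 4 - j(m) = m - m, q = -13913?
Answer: -3388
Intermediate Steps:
j(m) = 4 (j(m) = 4 - (m - m) = 4 - 1*0 = 4 + 0 = 4)
n = -3392 (n = -13913 - 1*(-10521) = -13913 + 10521 = -3392)
n + j(51) = -3392 + 4 = -3388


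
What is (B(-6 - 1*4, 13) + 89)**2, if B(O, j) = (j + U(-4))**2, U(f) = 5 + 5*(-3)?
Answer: 9604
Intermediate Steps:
U(f) = -10 (U(f) = 5 - 15 = -10)
B(O, j) = (-10 + j)**2 (B(O, j) = (j - 10)**2 = (-10 + j)**2)
(B(-6 - 1*4, 13) + 89)**2 = ((-10 + 13)**2 + 89)**2 = (3**2 + 89)**2 = (9 + 89)**2 = 98**2 = 9604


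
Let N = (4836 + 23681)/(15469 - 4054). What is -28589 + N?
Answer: -326314918/11415 ≈ -28587.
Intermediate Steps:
N = 28517/11415 ≈ 2.4982
-28589 + N = -28589 + 28517/11415 = -326314918/11415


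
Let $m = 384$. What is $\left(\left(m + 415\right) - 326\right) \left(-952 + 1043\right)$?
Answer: $43043$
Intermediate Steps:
$\left(\left(m + 415\right) - 326\right) \left(-952 + 1043\right) = \left(\left(384 + 415\right) - 326\right) \left(-952 + 1043\right) = \left(799 - 326\right) 91 = 473 \cdot 91 = 43043$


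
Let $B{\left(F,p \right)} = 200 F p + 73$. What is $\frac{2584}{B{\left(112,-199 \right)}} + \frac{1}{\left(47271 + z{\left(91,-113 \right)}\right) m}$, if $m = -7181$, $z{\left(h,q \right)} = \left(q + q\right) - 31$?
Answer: $- \frac{872382325383}{1504894698208418} \approx -0.0005797$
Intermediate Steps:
$z{\left(h,q \right)} = -31 + 2 q$ ($z{\left(h,q \right)} = 2 q - 31 = -31 + 2 q$)
$B{\left(F,p \right)} = 73 + 200 F p$ ($B{\left(F,p \right)} = 200 F p + 73 = 73 + 200 F p$)
$\frac{2584}{B{\left(112,-199 \right)}} + \frac{1}{\left(47271 + z{\left(91,-113 \right)}\right) m} = \frac{2584}{73 + 200 \cdot 112 \left(-199\right)} + \frac{1}{\left(47271 + \left(-31 + 2 \left(-113\right)\right)\right) \left(-7181\right)} = \frac{2584}{73 - 4457600} + \frac{1}{47271 - 257} \left(- \frac{1}{7181}\right) = \frac{2584}{-4457527} + \frac{1}{47271 - 257} \left(- \frac{1}{7181}\right) = 2584 \left(- \frac{1}{4457527}\right) + \frac{1}{47014} \left(- \frac{1}{7181}\right) = - \frac{2584}{4457527} + \frac{1}{47014} \left(- \frac{1}{7181}\right) = - \frac{2584}{4457527} - \frac{1}{337607534} = - \frac{872382325383}{1504894698208418}$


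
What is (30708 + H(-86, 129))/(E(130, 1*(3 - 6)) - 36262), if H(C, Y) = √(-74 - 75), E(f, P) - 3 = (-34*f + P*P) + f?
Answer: -7677/10135 - I*√149/40540 ≈ -0.75747 - 0.0003011*I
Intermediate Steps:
E(f, P) = 3 + P² - 33*f (E(f, P) = 3 + ((-34*f + P*P) + f) = 3 + ((-34*f + P²) + f) = 3 + ((P² - 34*f) + f) = 3 + (P² - 33*f) = 3 + P² - 33*f)
H(C, Y) = I*√149 (H(C, Y) = √(-149) = I*√149)
(30708 + H(-86, 129))/(E(130, 1*(3 - 6)) - 36262) = (30708 + I*√149)/((3 + (1*(3 - 6))² - 33*130) - 36262) = (30708 + I*√149)/((3 + (1*(-3))² - 4290) - 36262) = (30708 + I*√149)/((3 + (-3)² - 4290) - 36262) = (30708 + I*√149)/((3 + 9 - 4290) - 36262) = (30708 + I*√149)/(-4278 - 36262) = (30708 + I*√149)/(-40540) = (30708 + I*√149)*(-1/40540) = -7677/10135 - I*√149/40540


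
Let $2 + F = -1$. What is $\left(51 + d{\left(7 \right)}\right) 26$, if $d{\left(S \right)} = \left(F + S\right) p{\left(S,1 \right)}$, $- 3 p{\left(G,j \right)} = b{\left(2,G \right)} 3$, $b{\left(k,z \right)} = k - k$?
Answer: $1326$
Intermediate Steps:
$F = -3$ ($F = -2 - 1 = -3$)
$b{\left(k,z \right)} = 0$
$p{\left(G,j \right)} = 0$ ($p{\left(G,j \right)} = - \frac{0 \cdot 3}{3} = \left(- \frac{1}{3}\right) 0 = 0$)
$d{\left(S \right)} = 0$ ($d{\left(S \right)} = \left(-3 + S\right) 0 = 0$)
$\left(51 + d{\left(7 \right)}\right) 26 = \left(51 + 0\right) 26 = 51 \cdot 26 = 1326$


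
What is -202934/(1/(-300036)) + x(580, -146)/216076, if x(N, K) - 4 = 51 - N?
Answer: 1879475523601557/30868 ≈ 6.0888e+10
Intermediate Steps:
x(N, K) = 55 - N (x(N, K) = 4 + (51 - N) = 55 - N)
-202934/(1/(-300036)) + x(580, -146)/216076 = -202934/(1/(-300036)) + (55 - 1*580)/216076 = -202934/(-1/300036) + (55 - 580)*(1/216076) = -202934*(-300036) - 525*1/216076 = 60887505624 - 75/30868 = 1879475523601557/30868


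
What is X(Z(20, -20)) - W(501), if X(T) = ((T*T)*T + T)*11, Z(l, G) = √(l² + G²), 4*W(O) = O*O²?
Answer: -125751501/4 + 176220*√2 ≈ -3.1189e+7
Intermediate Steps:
W(O) = O³/4 (W(O) = (O*O²)/4 = O³/4)
Z(l, G) = √(G² + l²)
X(T) = 11*T + 11*T³ (X(T) = (T²*T + T)*11 = (T³ + T)*11 = (T + T³)*11 = 11*T + 11*T³)
X(Z(20, -20)) - W(501) = 11*√((-20)² + 20²)*(1 + (√((-20)² + 20²))²) - 501³/4 = 11*√(400 + 400)*(1 + (√(400 + 400))²) - 125751501/4 = 11*√800*(1 + (√800)²) - 1*125751501/4 = 11*(20*√2)*(1 + (20*√2)²) - 125751501/4 = 11*(20*√2)*(1 + 800) - 125751501/4 = 11*(20*√2)*801 - 125751501/4 = 176220*√2 - 125751501/4 = -125751501/4 + 176220*√2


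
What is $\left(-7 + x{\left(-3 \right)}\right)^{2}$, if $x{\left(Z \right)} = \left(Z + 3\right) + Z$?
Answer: $100$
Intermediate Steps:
$x{\left(Z \right)} = 3 + 2 Z$ ($x{\left(Z \right)} = \left(3 + Z\right) + Z = 3 + 2 Z$)
$\left(-7 + x{\left(-3 \right)}\right)^{2} = \left(-7 + \left(3 + 2 \left(-3\right)\right)\right)^{2} = \left(-7 + \left(3 - 6\right)\right)^{2} = \left(-7 - 3\right)^{2} = \left(-10\right)^{2} = 100$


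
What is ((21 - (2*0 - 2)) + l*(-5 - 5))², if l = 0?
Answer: 529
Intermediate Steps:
((21 - (2*0 - 2)) + l*(-5 - 5))² = ((21 - (2*0 - 2)) + 0*(-5 - 5))² = ((21 - (0 - 2)) + 0*(-10))² = ((21 - 1*(-2)) + 0)² = ((21 + 2) + 0)² = (23 + 0)² = 23² = 529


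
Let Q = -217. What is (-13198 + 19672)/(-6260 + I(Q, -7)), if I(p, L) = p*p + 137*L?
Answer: 1079/6645 ≈ 0.16238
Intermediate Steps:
I(p, L) = p² + 137*L
(-13198 + 19672)/(-6260 + I(Q, -7)) = (-13198 + 19672)/(-6260 + ((-217)² + 137*(-7))) = 6474/(-6260 + (47089 - 959)) = 6474/(-6260 + 46130) = 6474/39870 = 6474*(1/39870) = 1079/6645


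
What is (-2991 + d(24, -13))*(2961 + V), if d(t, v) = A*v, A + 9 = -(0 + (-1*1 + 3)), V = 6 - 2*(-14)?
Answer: -8529760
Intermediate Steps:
V = 34 (V = 6 + 28 = 34)
A = -11 (A = -9 - (0 + (-1*1 + 3)) = -9 - (0 + (-1 + 3)) = -9 - (0 + 2) = -9 - 1*2 = -9 - 2 = -11)
d(t, v) = -11*v
(-2991 + d(24, -13))*(2961 + V) = (-2991 - 11*(-13))*(2961 + 34) = (-2991 + 143)*2995 = -2848*2995 = -8529760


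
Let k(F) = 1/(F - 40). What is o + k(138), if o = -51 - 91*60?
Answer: -540077/98 ≈ -5511.0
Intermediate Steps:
k(F) = 1/(-40 + F)
o = -5511 (o = -51 - 5460 = -5511)
o + k(138) = -5511 + 1/(-40 + 138) = -5511 + 1/98 = -540077/98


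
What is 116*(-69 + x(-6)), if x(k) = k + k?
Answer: -9396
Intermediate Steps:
x(k) = 2*k
116*(-69 + x(-6)) = 116*(-69 + 2*(-6)) = 116*(-69 - 12) = 116*(-81) = -9396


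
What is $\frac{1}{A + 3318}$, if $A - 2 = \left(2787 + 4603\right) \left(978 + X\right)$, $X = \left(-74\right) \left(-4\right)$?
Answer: $\frac{1}{9418180} \approx 1.0618 \cdot 10^{-7}$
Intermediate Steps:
$X = 296$
$A = 9414862$ ($A = 2 + \left(2787 + 4603\right) \left(978 + 296\right) = 2 + 7390 \cdot 1274 = 2 + 9414860 = 9414862$)
$\frac{1}{A + 3318} = \frac{1}{9414862 + 3318} = \frac{1}{9418180}$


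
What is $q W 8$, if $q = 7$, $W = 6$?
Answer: $336$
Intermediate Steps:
$q W 8 = 7 \cdot 6 \cdot 8 = 42 \cdot 8 = 336$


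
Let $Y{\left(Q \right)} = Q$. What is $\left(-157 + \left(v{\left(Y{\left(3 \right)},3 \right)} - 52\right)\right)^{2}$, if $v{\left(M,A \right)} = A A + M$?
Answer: $38809$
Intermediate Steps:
$v{\left(M,A \right)} = M + A^{2}$ ($v{\left(M,A \right)} = A^{2} + M = M + A^{2}$)
$\left(-157 + \left(v{\left(Y{\left(3 \right)},3 \right)} - 52\right)\right)^{2} = \left(-157 + \left(\left(3 + 3^{2}\right) - 52\right)\right)^{2} = \left(-157 + \left(\left(3 + 9\right) - 52\right)\right)^{2} = \left(-157 + \left(12 - 52\right)\right)^{2} = \left(-157 - 40\right)^{2} = \left(-197\right)^{2} = 38809$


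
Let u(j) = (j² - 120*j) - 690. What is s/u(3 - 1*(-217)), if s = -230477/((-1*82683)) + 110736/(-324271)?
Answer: 65581022579/571357307671830 ≈ 0.00011478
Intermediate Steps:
s = 65581022579/26811699093 (s = -230477/(-82683) + 110736*(-1/324271) = -230477*(-1/82683) - 110736/324271 = 230477/82683 - 110736/324271 = 65581022579/26811699093 ≈ 2.4460)
u(j) = -690 + j² - 120*j
s/u(3 - 1*(-217)) = 65581022579/(26811699093*(-690 + (3 - 1*(-217))² - 120*(3 - 1*(-217)))) = 65581022579/(26811699093*(-690 + (3 + 217)² - 120*(3 + 217))) = 65581022579/(26811699093*(-690 + 220² - 120*220)) = 65581022579/(26811699093*(-690 + 48400 - 26400)) = (65581022579/26811699093)/21310 = (65581022579/26811699093)*(1/21310) = 65581022579/571357307671830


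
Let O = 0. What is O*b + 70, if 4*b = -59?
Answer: 70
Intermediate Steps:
b = -59/4 (b = (¼)*(-59) = -59/4 ≈ -14.750)
O*b + 70 = 0*(-59/4) + 70 = 0 + 70 = 70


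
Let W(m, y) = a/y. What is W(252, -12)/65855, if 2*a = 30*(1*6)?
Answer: -3/26342 ≈ -0.00011389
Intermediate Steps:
a = 90 (a = (30*(1*6))/2 = (30*6)/2 = (½)*180 = 90)
W(m, y) = 90/y
W(252, -12)/65855 = (90/(-12))/65855 = (90*(-1/12))*(1/65855) = -15/2*1/65855 = -3/26342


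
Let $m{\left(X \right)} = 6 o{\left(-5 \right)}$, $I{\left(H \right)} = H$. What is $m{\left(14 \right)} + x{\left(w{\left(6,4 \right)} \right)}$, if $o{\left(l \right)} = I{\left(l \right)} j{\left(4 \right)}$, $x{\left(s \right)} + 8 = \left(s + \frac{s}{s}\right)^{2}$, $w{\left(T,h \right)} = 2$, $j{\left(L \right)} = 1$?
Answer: $-29$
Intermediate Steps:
$x{\left(s \right)} = -8 + \left(1 + s\right)^{2}$ ($x{\left(s \right)} = -8 + \left(s + \frac{s}{s}\right)^{2} = -8 + \left(s + 1\right)^{2} = -8 + \left(1 + s\right)^{2}$)
$o{\left(l \right)} = l$ ($o{\left(l \right)} = l 1 = l$)
$m{\left(X \right)} = -30$ ($m{\left(X \right)} = 6 \left(-5\right) = -30$)
$m{\left(14 \right)} + x{\left(w{\left(6,4 \right)} \right)} = -30 - \left(8 - \left(1 + 2\right)^{2}\right) = -30 - \left(8 - 3^{2}\right) = -30 + \left(-8 + 9\right) = -30 + 1 = -29$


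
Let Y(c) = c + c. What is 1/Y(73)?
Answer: 1/146 ≈ 0.0068493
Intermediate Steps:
Y(c) = 2*c
1/Y(73) = 1/(2*73) = 1/146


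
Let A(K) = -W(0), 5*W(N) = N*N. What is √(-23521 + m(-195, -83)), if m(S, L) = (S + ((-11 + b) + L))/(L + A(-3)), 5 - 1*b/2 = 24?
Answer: 2*I*√40502257/83 ≈ 153.35*I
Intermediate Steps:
b = -38 (b = 10 - 2*24 = 10 - 48 = -38)
W(N) = N²/5 (W(N) = (N*N)/5 = N²/5)
A(K) = 0 (A(K) = -0²/5 = -0/5 = -1*0 = 0)
m(S, L) = (-49 + L + S)/L (m(S, L) = (S + ((-11 - 38) + L))/(L + 0) = (S + (-49 + L))/L = (-49 + L + S)/L)
√(-23521 + m(-195, -83)) = √(-23521 + (-49 - 83 - 195)/(-83)) = √(-23521 - 1/83*(-327)) = √(-23521 + 327/83) = √(-1951916/83) = 2*I*√40502257/83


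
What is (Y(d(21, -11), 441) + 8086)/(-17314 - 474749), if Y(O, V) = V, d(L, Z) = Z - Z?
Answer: -8527/492063 ≈ -0.017329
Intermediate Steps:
d(L, Z) = 0
(Y(d(21, -11), 441) + 8086)/(-17314 - 474749) = (441 + 8086)/(-17314 - 474749) = 8527/(-492063) = 8527*(-1/492063) = -8527/492063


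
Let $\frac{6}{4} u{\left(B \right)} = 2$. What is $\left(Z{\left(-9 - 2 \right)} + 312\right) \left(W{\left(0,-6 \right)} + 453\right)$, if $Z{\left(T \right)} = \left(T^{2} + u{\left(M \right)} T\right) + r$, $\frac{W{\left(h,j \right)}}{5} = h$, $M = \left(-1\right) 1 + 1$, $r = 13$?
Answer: $195394$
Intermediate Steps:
$M = 0$ ($M = -1 + 1 = 0$)
$W{\left(h,j \right)} = 5 h$
$u{\left(B \right)} = \frac{4}{3}$ ($u{\left(B \right)} = \frac{2}{3} \cdot 2 = \frac{4}{3}$)
$Z{\left(T \right)} = 13 + T^{2} + \frac{4 T}{3}$ ($Z{\left(T \right)} = \left(T^{2} + \frac{4 T}{3}\right) + 13 = 13 + T^{2} + \frac{4 T}{3}$)
$\left(Z{\left(-9 - 2 \right)} + 312\right) \left(W{\left(0,-6 \right)} + 453\right) = \left(\left(13 + \left(-9 - 2\right)^{2} + \frac{4 \left(-9 - 2\right)}{3}\right) + 312\right) \left(5 \cdot 0 + 453\right) = \left(\left(13 + \left(-11\right)^{2} + \frac{4}{3} \left(-11\right)\right) + 312\right) \left(0 + 453\right) = \left(\left(13 + 121 - \frac{44}{3}\right) + 312\right) 453 = \left(\frac{358}{3} + 312\right) 453 = \frac{1294}{3} \cdot 453 = 195394$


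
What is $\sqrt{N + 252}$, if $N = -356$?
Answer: $2 i \sqrt{26} \approx 10.198 i$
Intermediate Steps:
$\sqrt{N + 252} = \sqrt{-356 + 252} = \sqrt{-104} = 2 i \sqrt{26}$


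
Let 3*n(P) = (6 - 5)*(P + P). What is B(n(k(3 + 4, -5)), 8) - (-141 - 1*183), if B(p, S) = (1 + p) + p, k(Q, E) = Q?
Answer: 1003/3 ≈ 334.33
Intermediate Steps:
n(P) = 2*P/3 (n(P) = ((6 - 5)*(P + P))/3 = (1*(2*P))/3 = (2*P)/3 = 2*P/3)
B(p, S) = 1 + 2*p
B(n(k(3 + 4, -5)), 8) - (-141 - 1*183) = (1 + 2*(2*(3 + 4)/3)) - (-141 - 1*183) = (1 + 2*((⅔)*7)) - (-141 - 183) = (1 + 2*(14/3)) - 1*(-324) = (1 + 28/3) + 324 = 31/3 + 324 = 1003/3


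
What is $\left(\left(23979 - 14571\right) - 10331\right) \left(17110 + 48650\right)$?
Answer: $-60696480$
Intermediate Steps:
$\left(\left(23979 - 14571\right) - 10331\right) \left(17110 + 48650\right) = \left(9408 - 10331\right) 65760 = \left(-923\right) 65760 = -60696480$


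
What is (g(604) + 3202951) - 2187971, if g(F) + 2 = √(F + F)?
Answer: 1014978 + 2*√302 ≈ 1.0150e+6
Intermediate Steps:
g(F) = -2 + √2*√F (g(F) = -2 + √(F + F) = -2 + √(2*F) = -2 + √2*√F)
(g(604) + 3202951) - 2187971 = ((-2 + √2*√604) + 3202951) - 2187971 = ((-2 + √2*(2*√151)) + 3202951) - 2187971 = ((-2 + 2*√302) + 3202951) - 2187971 = (3202949 + 2*√302) - 2187971 = 1014978 + 2*√302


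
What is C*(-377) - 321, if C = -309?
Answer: 116172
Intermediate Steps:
C*(-377) - 321 = -309*(-377) - 321 = 116493 - 321 = 116172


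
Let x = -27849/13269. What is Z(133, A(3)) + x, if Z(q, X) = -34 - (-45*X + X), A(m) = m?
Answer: 424171/4423 ≈ 95.901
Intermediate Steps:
x = -9283/4423 (x = -27849*1/13269 = -9283/4423 ≈ -2.0988)
Z(q, X) = -34 + 44*X (Z(q, X) = -34 - (-44)*X = -34 + 44*X)
Z(133, A(3)) + x = (-34 + 44*3) - 9283/4423 = (-34 + 132) - 9283/4423 = 98 - 9283/4423 = 424171/4423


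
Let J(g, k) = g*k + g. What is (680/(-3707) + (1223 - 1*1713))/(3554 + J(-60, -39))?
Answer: -908555/10813319 ≈ -0.084022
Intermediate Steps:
J(g, k) = g + g*k
(680/(-3707) + (1223 - 1*1713))/(3554 + J(-60, -39)) = (680/(-3707) + (1223 - 1*1713))/(3554 - 60*(1 - 39)) = (680*(-1/3707) + (1223 - 1713))/(3554 - 60*(-38)) = (-680/3707 - 490)/(3554 + 2280) = -1817110/3707/5834 = -1817110/3707*1/5834 = -908555/10813319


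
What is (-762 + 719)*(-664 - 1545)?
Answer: 94987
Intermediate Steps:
(-762 + 719)*(-664 - 1545) = -43*(-2209) = 94987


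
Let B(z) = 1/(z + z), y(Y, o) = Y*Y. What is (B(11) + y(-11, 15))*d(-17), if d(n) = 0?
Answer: 0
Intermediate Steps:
y(Y, o) = Y**2
B(z) = 1/(2*z)
(B(11) + y(-11, 15))*d(-17) = ((1/2)/11 + (-11)**2)*0 = ((1/2)*(1/11) + 121)*0 = (1/22 + 121)*0 = (2663/22)*0 = 0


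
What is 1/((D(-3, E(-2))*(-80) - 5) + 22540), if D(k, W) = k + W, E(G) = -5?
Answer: 1/23175 ≈ 4.3150e-5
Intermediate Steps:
D(k, W) = W + k
1/((D(-3, E(-2))*(-80) - 5) + 22540) = 1/(((-5 - 3)*(-80) - 5) + 22540) = 1/((-8*(-80) - 5) + 22540) = 1/((640 - 5) + 22540) = 1/(635 + 22540) = 1/23175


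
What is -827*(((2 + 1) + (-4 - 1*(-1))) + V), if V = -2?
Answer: 1654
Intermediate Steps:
-827*(((2 + 1) + (-4 - 1*(-1))) + V) = -827*(((2 + 1) + (-4 - 1*(-1))) - 2) = -827*((3 + (-4 + 1)) - 2) = -827*((3 - 3) - 2) = -827*(0 - 2) = -827*(-2) = 1654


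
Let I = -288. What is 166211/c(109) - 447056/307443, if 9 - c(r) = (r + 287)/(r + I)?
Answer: 3048691958425/205679367 ≈ 14823.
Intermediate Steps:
c(r) = 9 - (287 + r)/(-288 + r) (c(r) = 9 - (r + 287)/(r - 288) = 9 - (287 + r)/(-288 + r))
166211/c(109) - 447056/307443 = 166211/(((-2879 + 8*109)/(-288 + 109))) - 447056/307443 = 166211/(((-2879 + 872)/(-179))) - 447056*1/307443 = 166211/((-1/179*(-2007))) - 447056/307443 = 166211/(2007/179) - 447056/307443 = 166211*(179/2007) - 447056/307443 = 29751769/2007 - 447056/307443 = 3048691958425/205679367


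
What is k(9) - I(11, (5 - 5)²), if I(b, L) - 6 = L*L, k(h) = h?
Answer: 3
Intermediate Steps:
I(b, L) = 6 + L² (I(b, L) = 6 + L*L = 6 + L²)
k(9) - I(11, (5 - 5)²) = 9 - (6 + ((5 - 5)²)²) = 9 - (6 + (0²)²) = 9 - (6 + 0²) = 9 - (6 + 0) = 9 - 1*6 = 9 - 6 = 3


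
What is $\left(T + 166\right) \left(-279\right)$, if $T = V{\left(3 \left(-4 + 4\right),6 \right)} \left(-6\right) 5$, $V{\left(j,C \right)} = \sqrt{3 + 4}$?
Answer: $-46314 + 8370 \sqrt{7} \approx -24169.0$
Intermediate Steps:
$V{\left(j,C \right)} = \sqrt{7}$
$T = - 30 \sqrt{7}$ ($T = \sqrt{7} \left(-6\right) 5 = - 6 \sqrt{7} \cdot 5 = - 30 \sqrt{7} \approx -79.373$)
$\left(T + 166\right) \left(-279\right) = \left(- 30 \sqrt{7} + 166\right) \left(-279\right) = \left(166 - 30 \sqrt{7}\right) \left(-279\right) = -46314 + 8370 \sqrt{7}$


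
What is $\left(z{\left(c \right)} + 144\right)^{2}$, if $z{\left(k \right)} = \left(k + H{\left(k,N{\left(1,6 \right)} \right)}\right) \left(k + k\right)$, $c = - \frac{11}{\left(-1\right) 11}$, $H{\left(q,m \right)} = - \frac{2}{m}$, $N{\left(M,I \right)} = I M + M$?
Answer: $\frac{1036324}{49} \approx 21149.0$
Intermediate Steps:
$N{\left(M,I \right)} = M + I M$
$c = 1$ ($c = - \frac{11}{-11} = \left(-11\right) \left(- \frac{1}{11}\right) = 1$)
$z{\left(k \right)} = 2 k \left(- \frac{2}{7} + k\right)$ ($z{\left(k \right)} = \left(k - \frac{2}{1 \left(1 + 6\right)}\right) \left(k + k\right) = \left(k - \frac{2}{1 \cdot 7}\right) 2 k = \left(k - \frac{2}{7}\right) 2 k = \left(- \frac{2}{7} + k\right) 2 k = 2 k \left(- \frac{2}{7} + k\right)$)
$\left(z{\left(c \right)} + 144\right)^{2} = \left(\frac{2}{7} \cdot 1 \left(-2 + 7 \cdot 1\right) + 144\right)^{2} = \left(\frac{2}{7} \cdot 1 \left(-2 + 7\right) + 144\right)^{2} = \left(\frac{2}{7} \cdot 1 \cdot 5 + 144\right)^{2} = \left(\frac{10}{7} + 144\right)^{2} = \left(\frac{1018}{7}\right)^{2} = \frac{1036324}{49}$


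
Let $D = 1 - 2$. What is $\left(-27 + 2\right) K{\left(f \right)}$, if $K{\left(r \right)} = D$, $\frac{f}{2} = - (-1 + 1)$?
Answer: $25$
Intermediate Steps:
$f = 0$ ($f = 2 \left(- (-1 + 1)\right) = 2 \left(\left(-1\right) 0\right) = 2 \cdot 0 = 0$)
$D = -1$
$K{\left(r \right)} = -1$
$\left(-27 + 2\right) K{\left(f \right)} = \left(-27 + 2\right) \left(-1\right) = \left(-25\right) \left(-1\right) = 25$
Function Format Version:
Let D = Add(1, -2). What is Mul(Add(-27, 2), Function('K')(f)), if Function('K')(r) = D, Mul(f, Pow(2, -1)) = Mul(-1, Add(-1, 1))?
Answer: 25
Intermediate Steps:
f = 0 (f = Mul(2, Mul(-1, Add(-1, 1))) = Mul(2, Mul(-1, 0)) = Mul(2, 0) = 0)
D = -1
Function('K')(r) = -1
Mul(Add(-27, 2), Function('K')(f)) = Mul(Add(-27, 2), -1) = Mul(-25, -1) = 25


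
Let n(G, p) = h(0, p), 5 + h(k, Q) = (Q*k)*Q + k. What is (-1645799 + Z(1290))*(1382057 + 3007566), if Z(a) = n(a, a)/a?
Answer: -1863904787484089/258 ≈ -7.2244e+12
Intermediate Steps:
h(k, Q) = -5 + k + k*Q² (h(k, Q) = -5 + ((Q*k)*Q + k) = -5 + (k*Q² + k) = -5 + (k + k*Q²) = -5 + k + k*Q²)
n(G, p) = -5 (n(G, p) = -5 + 0 + 0*p² = -5 + 0 + 0 = -5)
Z(a) = -5/a
(-1645799 + Z(1290))*(1382057 + 3007566) = (-1645799 - 5/1290)*(1382057 + 3007566) = (-1645799 - 5*1/1290)*4389623 = (-1645799 - 1/258)*4389623 = -424616143/258*4389623 = -1863904787484089/258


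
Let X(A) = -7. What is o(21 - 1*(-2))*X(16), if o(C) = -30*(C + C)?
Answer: 9660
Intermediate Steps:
o(C) = -60*C
o(21 - 1*(-2))*X(16) = -60*(21 - 1*(-2))*(-7) = -60*(21 + 2)*(-7) = -60*23*(-7) = -1380*(-7) = 9660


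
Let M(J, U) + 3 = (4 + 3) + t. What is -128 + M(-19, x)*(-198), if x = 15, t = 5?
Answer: -1910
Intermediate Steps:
M(J, U) = 9 (M(J, U) = -3 + ((4 + 3) + 5) = -3 + (7 + 5) = -3 + 12 = 9)
-128 + M(-19, x)*(-198) = -128 + 9*(-198) = -128 - 1782 = -1910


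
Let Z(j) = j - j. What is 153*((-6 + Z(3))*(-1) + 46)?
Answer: 7956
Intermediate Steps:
Z(j) = 0
153*((-6 + Z(3))*(-1) + 46) = 153*((-6 + 0)*(-1) + 46) = 153*(-6*(-1) + 46) = 153*(6 + 46) = 153*52 = 7956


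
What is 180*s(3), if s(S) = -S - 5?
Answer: -1440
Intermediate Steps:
s(S) = -5 - S
180*s(3) = 180*(-5 - 1*3) = 180*(-5 - 3) = 180*(-8) = -1440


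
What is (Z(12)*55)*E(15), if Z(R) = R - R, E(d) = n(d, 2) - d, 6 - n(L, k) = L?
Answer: 0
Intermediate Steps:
n(L, k) = 6 - L
E(d) = 6 - 2*d (E(d) = (6 - d) - d = 6 - 2*d)
Z(R) = 0
(Z(12)*55)*E(15) = (0*55)*(6 - 2*15) = 0*(6 - 30) = 0*(-24) = 0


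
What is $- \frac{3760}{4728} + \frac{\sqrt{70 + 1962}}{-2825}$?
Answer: $- \frac{470}{591} - \frac{4 \sqrt{127}}{2825} \approx -0.81122$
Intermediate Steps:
$- \frac{3760}{4728} + \frac{\sqrt{70 + 1962}}{-2825} = \left(-3760\right) \frac{1}{4728} + \sqrt{2032} \left(- \frac{1}{2825}\right) = - \frac{470}{591} + 4 \sqrt{127} \left(- \frac{1}{2825}\right) = - \frac{470}{591} - \frac{4 \sqrt{127}}{2825}$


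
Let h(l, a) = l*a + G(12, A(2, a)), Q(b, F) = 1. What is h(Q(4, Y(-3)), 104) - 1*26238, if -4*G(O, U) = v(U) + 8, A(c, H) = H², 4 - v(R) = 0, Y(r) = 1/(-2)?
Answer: -26137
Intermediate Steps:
Y(r) = -½
v(R) = 4 (v(R) = 4 - 1*0 = 4 + 0 = 4)
G(O, U) = -3 (G(O, U) = -(4 + 8)/4 = -¼*12 = -3)
h(l, a) = -3 + a*l (h(l, a) = l*a - 3 = a*l - 3 = -3 + a*l)
h(Q(4, Y(-3)), 104) - 1*26238 = (-3 + 104*1) - 1*26238 = (-3 + 104) - 26238 = 101 - 26238 = -26137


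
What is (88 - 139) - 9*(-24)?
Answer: 165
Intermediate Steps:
(88 - 139) - 9*(-24) = -51 + 216 = 165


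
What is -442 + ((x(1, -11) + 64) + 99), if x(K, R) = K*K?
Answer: -278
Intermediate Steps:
x(K, R) = K**2
-442 + ((x(1, -11) + 64) + 99) = -442 + ((1**2 + 64) + 99) = -442 + ((1 + 64) + 99) = -442 + (65 + 99) = -442 + 164 = -278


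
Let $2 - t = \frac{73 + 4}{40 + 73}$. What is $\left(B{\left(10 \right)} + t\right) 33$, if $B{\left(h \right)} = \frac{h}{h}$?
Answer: $\frac{8646}{113} \approx 76.513$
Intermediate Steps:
$B{\left(h \right)} = 1$
$t = \frac{149}{113}$ ($t = 2 - \frac{73 + 4}{40 + 73} = 2 - \frac{77}{113} = \frac{149}{113} \approx 1.3186$)
$\left(B{\left(10 \right)} + t\right) 33 = \left(1 + \frac{149}{113}\right) 33 = \frac{262}{113} \cdot 33 = \frac{8646}{113}$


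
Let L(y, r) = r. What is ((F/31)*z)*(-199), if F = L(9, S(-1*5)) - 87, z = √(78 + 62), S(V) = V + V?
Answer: 38606*√35/31 ≈ 7367.6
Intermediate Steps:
S(V) = 2*V
z = 2*√35 (z = √140 = 2*√35 ≈ 11.832)
F = -97 (F = 2*(-1*5) - 87 = 2*(-5) - 87 = -10 - 87 = -97)
((F/31)*z)*(-199) = ((-97/31)*(2*√35))*(-199) = ((-97*1/31)*(2*√35))*(-199) = -194*√35/31*(-199) = 38606*√35/31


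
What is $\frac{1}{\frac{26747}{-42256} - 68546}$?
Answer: $- \frac{42256}{2896506523} \approx -1.4589 \cdot 10^{-5}$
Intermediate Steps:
$\frac{1}{\frac{26747}{-42256} - 68546} = \frac{1}{26747 \left(- \frac{1}{42256}\right) - 68546} = \frac{1}{- \frac{26747}{42256} - 68546} = \frac{1}{- \frac{2896506523}{42256}} = - \frac{42256}{2896506523}$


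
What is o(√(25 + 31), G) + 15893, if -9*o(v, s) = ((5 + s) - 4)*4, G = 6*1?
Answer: 143009/9 ≈ 15890.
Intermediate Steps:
G = 6
o(v, s) = -4/9 - 4*s/9 (o(v, s) = -((5 + s) - 4)*4/9 = -(1 + s)*4/9 = -(4 + 4*s)/9 = -4/9 - 4*s/9)
o(√(25 + 31), G) + 15893 = (-4/9 - 4/9*6) + 15893 = (-4/9 - 8/3) + 15893 = -28/9 + 15893 = 143009/9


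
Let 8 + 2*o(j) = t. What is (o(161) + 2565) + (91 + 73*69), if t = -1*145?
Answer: 15233/2 ≈ 7616.5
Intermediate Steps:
t = -145
o(j) = -153/2 (o(j) = -4 + (1/2)*(-145) = -4 - 145/2 = -153/2)
(o(161) + 2565) + (91 + 73*69) = (-153/2 + 2565) + (91 + 73*69) = 4977/2 + (91 + 5037) = 4977/2 + 5128 = 15233/2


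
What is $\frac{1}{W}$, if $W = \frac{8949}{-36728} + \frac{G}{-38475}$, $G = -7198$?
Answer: $- \frac{1413109800}{79944631} \approx -17.676$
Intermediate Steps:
$W = - \frac{79944631}{1413109800}$ ($W = \frac{8949}{-36728} - \frac{7198}{-38475} = 8949 \left(- \frac{1}{36728}\right) - - \frac{7198}{38475} = - \frac{8949}{36728} + \frac{7198}{38475} = - \frac{79944631}{1413109800} \approx -0.056574$)
$\frac{1}{W} = \frac{1}{- \frac{79944631}{1413109800}} = - \frac{1413109800}{79944631}$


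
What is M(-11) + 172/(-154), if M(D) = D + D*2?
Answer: -2627/77 ≈ -34.117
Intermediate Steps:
M(D) = 3*D (M(D) = D + 2*D = 3*D)
M(-11) + 172/(-154) = 3*(-11) + 172/(-154) = -33 + 172*(-1/154) = -33 - 86/77 = -2627/77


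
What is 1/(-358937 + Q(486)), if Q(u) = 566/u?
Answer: -243/87221408 ≈ -2.7860e-6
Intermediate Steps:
1/(-358937 + Q(486)) = 1/(-358937 + 566/486) = 1/(-358937 + 566*(1/486)) = 1/(-358937 + 283/243) = 1/(-87221408/243) = -243/87221408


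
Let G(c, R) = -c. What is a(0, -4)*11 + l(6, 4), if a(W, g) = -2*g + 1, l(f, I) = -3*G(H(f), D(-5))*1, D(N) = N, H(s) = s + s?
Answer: 135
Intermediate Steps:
H(s) = 2*s
l(f, I) = 6*f (l(f, I) = -(-3)*2*f*1 = -(-6)*f*1 = (6*f)*1 = 6*f)
a(W, g) = 1 - 2*g
a(0, -4)*11 + l(6, 4) = (1 - 2*(-4))*11 + 6*6 = (1 + 8)*11 + 36 = 9*11 + 36 = 99 + 36 = 135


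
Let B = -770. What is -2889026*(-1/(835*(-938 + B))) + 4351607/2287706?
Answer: -7197629341/58262152555 ≈ -0.12354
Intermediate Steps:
-2889026*(-1/(835*(-938 + B))) + 4351607/2287706 = -2889026*(-1/(835*(-938 - 770))) + 4351607/2287706 = -2889026/((-1708*(-835))) + 4351607*(1/2287706) = -2889026/1426180 + 4351607/2287706 = -2889026*1/1426180 + 4351607/2287706 = -206359/101870 + 4351607/2287706 = -7197629341/58262152555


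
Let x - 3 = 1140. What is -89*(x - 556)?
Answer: -52243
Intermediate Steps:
x = 1143 (x = 3 + 1140 = 1143)
-89*(x - 556) = -89*(1143 - 556) = -89*587 = -52243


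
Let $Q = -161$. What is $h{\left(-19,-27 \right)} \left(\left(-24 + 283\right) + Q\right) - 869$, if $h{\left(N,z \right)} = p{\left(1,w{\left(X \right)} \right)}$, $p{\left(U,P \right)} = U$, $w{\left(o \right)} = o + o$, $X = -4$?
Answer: $-771$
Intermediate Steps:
$w{\left(o \right)} = 2 o$
$h{\left(N,z \right)} = 1$
$h{\left(-19,-27 \right)} \left(\left(-24 + 283\right) + Q\right) - 869 = 1 \left(\left(-24 + 283\right) - 161\right) - 869 = 1 \left(259 - 161\right) - 869 = 1 \cdot 98 - 869 = 98 - 869 = -771$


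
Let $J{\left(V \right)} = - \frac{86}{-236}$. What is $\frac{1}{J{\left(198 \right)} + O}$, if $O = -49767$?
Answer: $- \frac{118}{5872463} \approx -2.0094 \cdot 10^{-5}$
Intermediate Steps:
$J{\left(V \right)} = \frac{43}{118}$ ($J{\left(V \right)} = \left(-86\right) \left(- \frac{1}{236}\right) = \frac{43}{118}$)
$\frac{1}{J{\left(198 \right)} + O} = \frac{1}{\frac{43}{118} - 49767} = \frac{1}{- \frac{5872463}{118}} = - \frac{118}{5872463}$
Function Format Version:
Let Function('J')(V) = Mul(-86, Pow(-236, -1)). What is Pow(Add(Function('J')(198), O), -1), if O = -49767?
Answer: Rational(-118, 5872463) ≈ -2.0094e-5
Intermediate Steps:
Function('J')(V) = Rational(43, 118) (Function('J')(V) = Mul(-86, Rational(-1, 236)) = Rational(43, 118))
Pow(Add(Function('J')(198), O), -1) = Pow(Add(Rational(43, 118), -49767), -1) = Pow(Rational(-5872463, 118), -1) = Rational(-118, 5872463)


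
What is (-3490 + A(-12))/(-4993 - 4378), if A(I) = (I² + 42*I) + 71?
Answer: 3779/9371 ≈ 0.40327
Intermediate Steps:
A(I) = 71 + I² + 42*I
(-3490 + A(-12))/(-4993 - 4378) = (-3490 + (71 + (-12)² + 42*(-12)))/(-4993 - 4378) = (-3490 + (71 + 144 - 504))/(-9371) = (-3490 - 289)*(-1/9371) = -3779*(-1/9371) = 3779/9371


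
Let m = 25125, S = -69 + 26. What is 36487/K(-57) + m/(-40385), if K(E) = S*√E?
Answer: -5025/8077 + 36487*I*√57/2451 ≈ -0.62214 + 112.39*I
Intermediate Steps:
S = -43
K(E) = -43*√E
36487/K(-57) + m/(-40385) = 36487/((-43*I*√57)) + 25125/(-40385) = 36487/((-43*I*√57)) + 25125*(-1/40385) = 36487/((-43*I*√57)) - 5025/8077 = 36487*(I*√57/2451) - 5025/8077 = 36487*I*√57/2451 - 5025/8077 = -5025/8077 + 36487*I*√57/2451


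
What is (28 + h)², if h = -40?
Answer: 144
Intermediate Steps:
(28 + h)² = (28 - 40)² = (-12)² = 144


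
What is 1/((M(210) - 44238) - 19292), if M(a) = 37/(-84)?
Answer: -84/5336557 ≈ -1.5740e-5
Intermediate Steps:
M(a) = -37/84 (M(a) = 37*(-1/84) = -37/84)
1/((M(210) - 44238) - 19292) = 1/((-37/84 - 44238) - 19292) = 1/(-3716029/84 - 19292) = 1/(-5336557/84) = -84/5336557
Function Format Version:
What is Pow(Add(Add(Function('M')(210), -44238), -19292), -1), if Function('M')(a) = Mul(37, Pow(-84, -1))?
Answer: Rational(-84, 5336557) ≈ -1.5740e-5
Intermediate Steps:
Function('M')(a) = Rational(-37, 84) (Function('M')(a) = Mul(37, Rational(-1, 84)) = Rational(-37, 84))
Pow(Add(Add(Function('M')(210), -44238), -19292), -1) = Pow(Add(Add(Rational(-37, 84), -44238), -19292), -1) = Pow(Add(Rational(-3716029, 84), -19292), -1) = Pow(Rational(-5336557, 84), -1) = Rational(-84, 5336557)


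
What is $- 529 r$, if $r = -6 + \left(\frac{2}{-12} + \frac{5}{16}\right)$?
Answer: $\frac{148649}{48} \approx 3096.9$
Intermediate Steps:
$r = - \frac{281}{48}$ ($r = -6 + \left(2 \left(- \frac{1}{12}\right) + 5 \cdot \frac{1}{16}\right) = -6 + \left(- \frac{1}{6} + \frac{5}{16}\right) = -6 + \frac{7}{48} = - \frac{281}{48} \approx -5.8542$)
$- 529 r = \left(-529\right) \left(- \frac{281}{48}\right) = \frac{148649}{48}$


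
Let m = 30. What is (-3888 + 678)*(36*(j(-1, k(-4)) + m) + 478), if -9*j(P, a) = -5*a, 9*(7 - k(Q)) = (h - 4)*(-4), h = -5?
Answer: -5193780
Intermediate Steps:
k(Q) = 3 (k(Q) = 7 - (-5 - 4)*(-4)/9 = 7 - (-1)*(-4) = 7 - ⅑*36 = 7 - 4 = 3)
j(P, a) = 5*a/9 (j(P, a) = -(-5)*a/9 = 5*a/9)
(-3888 + 678)*(36*(j(-1, k(-4)) + m) + 478) = (-3888 + 678)*(36*((5/9)*3 + 30) + 478) = -3210*(36*(5/3 + 30) + 478) = -3210*(36*(95/3) + 478) = -3210*(1140 + 478) = -3210*1618 = -5193780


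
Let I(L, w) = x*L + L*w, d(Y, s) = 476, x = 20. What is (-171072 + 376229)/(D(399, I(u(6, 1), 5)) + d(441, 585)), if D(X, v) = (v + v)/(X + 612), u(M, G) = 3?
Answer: 69137909/160462 ≈ 430.87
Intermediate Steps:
I(L, w) = 20*L + L*w
D(X, v) = 2*v/(612 + X) (D(X, v) = (2*v)/(612 + X) = 2*v/(612 + X))
(-171072 + 376229)/(D(399, I(u(6, 1), 5)) + d(441, 585)) = (-171072 + 376229)/(2*(3*(20 + 5))/(612 + 399) + 476) = 205157/(2*(3*25)/1011 + 476) = 205157/(2*75*(1/1011) + 476) = 205157/(50/337 + 476) = 205157/(160462/337) = 205157*(337/160462) = 69137909/160462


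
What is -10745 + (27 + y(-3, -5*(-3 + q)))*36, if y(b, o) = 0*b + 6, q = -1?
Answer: -9557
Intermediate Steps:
y(b, o) = 6 (y(b, o) = 0 + 6 = 6)
-10745 + (27 + y(-3, -5*(-3 + q)))*36 = -10745 + (27 + 6)*36 = -10745 + 33*36 = -10745 + 1188 = -9557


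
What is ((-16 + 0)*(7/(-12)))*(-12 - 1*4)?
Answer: -448/3 ≈ -149.33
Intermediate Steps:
((-16 + 0)*(7/(-12)))*(-12 - 1*4) = (-112*(-1)/12)*(-12 - 4) = -16*(-7/12)*(-16) = (28/3)*(-16) = -448/3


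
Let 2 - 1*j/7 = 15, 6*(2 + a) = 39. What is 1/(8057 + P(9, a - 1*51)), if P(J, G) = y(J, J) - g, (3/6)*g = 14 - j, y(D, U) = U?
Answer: 1/7856 ≈ 0.00012729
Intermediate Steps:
a = 9/2 (a = -2 + (⅙)*39 = -2 + 13/2 = 9/2 ≈ 4.5000)
j = -91 (j = 14 - 7*15 = 14 - 105 = -91)
g = 210 (g = 2*(14 - 1*(-91)) = 2*(14 + 91) = 2*105 = 210)
P(J, G) = -210 + J (P(J, G) = J - 1*210 = J - 210 = -210 + J)
1/(8057 + P(9, a - 1*51)) = 1/(8057 + (-210 + 9)) = 1/(8057 - 201) = 1/7856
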